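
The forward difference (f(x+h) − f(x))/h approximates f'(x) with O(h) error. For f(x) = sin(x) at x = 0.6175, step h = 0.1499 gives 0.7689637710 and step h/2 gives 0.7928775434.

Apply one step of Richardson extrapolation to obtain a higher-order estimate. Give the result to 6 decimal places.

0.816791

Error is O(h^1); halving h shrinks it by 2^1 = 2.
2*0.7928775434 = 1.5857550868; subtract 0.7689637710 → 0.8167913158
Extrapolated: 0.8167913158 / 1 = 0.8167913158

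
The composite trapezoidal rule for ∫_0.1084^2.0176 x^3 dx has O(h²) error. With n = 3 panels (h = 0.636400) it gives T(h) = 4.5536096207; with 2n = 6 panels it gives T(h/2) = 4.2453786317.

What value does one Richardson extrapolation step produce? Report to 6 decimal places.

Leading term ∝ h^2; use weight 4 = 2^2.
4 × 4.2453786317 = 16.9815145268; subtract 4.5536096207 → 12.4279049061
Divide by 2^2 − 1 = 3.
12.4279049061 ÷ 3 = 4.1426349687
Shift from A(h/2): −0.1027436630.

4.142635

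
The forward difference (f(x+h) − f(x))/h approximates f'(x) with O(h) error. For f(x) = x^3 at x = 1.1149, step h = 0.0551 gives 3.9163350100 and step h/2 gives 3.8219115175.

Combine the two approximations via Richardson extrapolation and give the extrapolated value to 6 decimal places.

3.727488

Method order is 1; weight 2^1 = 2.
Weighted: 7.6438230350 − 3.9163350100 = 3.7274880250
Divide by 2^1 − 1 = 1.
Result: 3.7274880250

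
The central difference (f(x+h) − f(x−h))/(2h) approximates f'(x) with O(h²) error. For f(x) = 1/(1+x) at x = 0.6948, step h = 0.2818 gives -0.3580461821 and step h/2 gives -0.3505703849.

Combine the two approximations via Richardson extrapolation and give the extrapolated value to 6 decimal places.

-0.348078

Leading term ∝ h^2; use weight 4 = 2^2.
4×(-0.3505703849) − (-0.3580461821) = -1.0442353575
(4×(-0.3505703849) − (-0.3580461821))/(4 − 1) = -0.3480784525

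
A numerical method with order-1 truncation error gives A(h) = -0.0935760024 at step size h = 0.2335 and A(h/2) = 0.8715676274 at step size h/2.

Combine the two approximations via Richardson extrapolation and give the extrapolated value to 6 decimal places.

1.836711

r = 1, so 2^r = 2.
Difference of the inputs: 0.8715676274 − (-0.0935760024) = 0.9651436298
Correction (A(h/2) − A(h))/(2 − 1) = 0.9651436298/1 = 0.9651436298
R = 0.8715676274 + 0.9651436298 = 1.8367112572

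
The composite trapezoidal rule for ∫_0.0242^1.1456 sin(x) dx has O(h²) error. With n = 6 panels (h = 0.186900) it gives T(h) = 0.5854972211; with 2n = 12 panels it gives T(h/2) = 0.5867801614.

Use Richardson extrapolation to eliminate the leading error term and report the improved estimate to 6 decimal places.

0.587208

Method order is 2; weight 2^2 = 4.
4 × 0.5867801614 − 0.5854972211 = 1.7616234245
(4 × 0.5867801614 − 0.5854972211)/(4 − 1) = 0.5872078082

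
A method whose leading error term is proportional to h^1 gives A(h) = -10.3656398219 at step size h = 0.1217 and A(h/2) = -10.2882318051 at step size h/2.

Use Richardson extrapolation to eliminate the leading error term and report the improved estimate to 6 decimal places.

The method has order 1: 2^1 = 2.
A(h/2) − A(h) = -10.2882318051 − (-10.3656398219) = 0.0774080168
Divide by 2^1 − 1 = 1: 0.0774080168/1 = 0.0774080168
R = -10.2882318051 + 0.0774080168 = -10.2108237883

-10.210824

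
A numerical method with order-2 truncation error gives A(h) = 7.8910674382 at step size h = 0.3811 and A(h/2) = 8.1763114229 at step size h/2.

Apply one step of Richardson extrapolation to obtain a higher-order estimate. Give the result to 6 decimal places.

8.271393

r = 2: numerator weight 4, denominator 3.
4*8.1763114229 = 32.7052456916; subtract 7.8910674382 → 24.8141782534
Denominator 4 − 1 = 3.
So the Richardson estimate is 8.2713927511.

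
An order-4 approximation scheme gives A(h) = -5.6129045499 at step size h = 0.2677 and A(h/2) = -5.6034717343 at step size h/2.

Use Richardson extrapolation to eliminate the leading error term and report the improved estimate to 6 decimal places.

Order 4 gives 2^r = 16 and 2^r − 1 = 15.
A(h/2) − A(h) = -5.6034717343 − (-5.6129045499) = 0.0094328156
Divide by 2^4 − 1 = 15: 0.0094328156/15 = 0.0006288544
R = -5.6034717343 + 0.0006288544 = -5.6028428799
Shift from A(h/2): +0.0006288544.

-5.602843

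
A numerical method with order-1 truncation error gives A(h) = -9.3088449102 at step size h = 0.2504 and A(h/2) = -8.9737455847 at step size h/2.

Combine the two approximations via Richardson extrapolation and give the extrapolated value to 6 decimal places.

With r = 1 the leading error scales as h^1, so the weight is 2^1 = 2.
A(h/2) − A(h) = -8.9737455847 − (-9.3088449102) = 0.3350993255
Divide by 2^1 − 1 = 1: 0.3350993255/1 = 0.3350993255
R = -8.9737455847 + 0.3350993255 = -8.6386462592

-8.638646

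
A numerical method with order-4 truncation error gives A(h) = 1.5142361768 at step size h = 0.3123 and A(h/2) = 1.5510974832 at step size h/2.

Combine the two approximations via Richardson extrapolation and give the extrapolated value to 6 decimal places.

Error is O(h^4); halving h shrinks it by 2^4 = 16.
16×1.5510974832 = 24.8175597312; subtract 1.5142361768 → 23.3033235544
Divide by 2^4 − 1 = 15.
(16×1.5510974832 − 1.5142361768)/(16 − 1) = 1.5535549036

1.553555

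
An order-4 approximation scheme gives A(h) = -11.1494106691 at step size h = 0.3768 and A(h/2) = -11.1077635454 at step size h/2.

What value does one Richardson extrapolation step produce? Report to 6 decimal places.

-11.104987

Leading term ∝ h^4; use weight 16 = 2^4.
Numerator 16 × A(h/2) − A(h) = 16 × (-11.1077635454) − (-11.1494106691) = -166.5748060573
Divide by 2^4 − 1 = 15.
Result: -11.1049870705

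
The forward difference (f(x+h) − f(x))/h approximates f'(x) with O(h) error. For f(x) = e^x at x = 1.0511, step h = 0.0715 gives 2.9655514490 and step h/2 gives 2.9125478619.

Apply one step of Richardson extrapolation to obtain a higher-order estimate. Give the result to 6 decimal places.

2.859544

Error is O(h^1); halving h shrinks it by 2^1 = 2.
Weighted: 5.8250957238 − 2.9655514490 = 2.8595442748
(2·2.9125478619 − 2.9655514490)/(2 − 1) = 2.8595442748
Gap between inputs: 5.300e-02; correction applied: −0.0530035871.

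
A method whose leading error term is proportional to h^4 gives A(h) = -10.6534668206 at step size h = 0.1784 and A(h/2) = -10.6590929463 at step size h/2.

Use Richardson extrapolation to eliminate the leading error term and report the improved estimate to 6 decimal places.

r = 4: numerator weight 16, denominator 15.
16×(-10.6590929463) = -170.5454871408; subtract (-10.6534668206) → -159.8920203202
(16×(-10.6590929463) − (-10.6534668206))/(16 − 1) = -10.6594680213

-10.659468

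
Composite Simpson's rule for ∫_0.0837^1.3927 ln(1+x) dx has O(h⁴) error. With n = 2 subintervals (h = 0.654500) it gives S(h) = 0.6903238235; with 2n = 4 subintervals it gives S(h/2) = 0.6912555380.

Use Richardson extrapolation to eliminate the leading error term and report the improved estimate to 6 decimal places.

Leading term ∝ h^4; use weight 16 = 2^4.
A(h/2) − A(h) = 0.6912555380 − 0.6903238235 = 0.0009317145
Divide by 2^4 − 1 = 15: 0.0009317145/15 = 0.0000621143
R = 0.6912555380 + 0.0000621143 = 0.6913176523

0.691318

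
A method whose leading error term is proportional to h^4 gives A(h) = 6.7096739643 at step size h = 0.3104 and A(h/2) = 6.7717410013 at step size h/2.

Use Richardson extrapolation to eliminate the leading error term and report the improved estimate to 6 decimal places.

6.775879

r = 4: numerator weight 16, denominator 15.
16·6.7717410013 = 108.3478560208; subtract 6.7096739643 → 101.6381820565
101.6381820565 ÷ 15 = 6.7758788038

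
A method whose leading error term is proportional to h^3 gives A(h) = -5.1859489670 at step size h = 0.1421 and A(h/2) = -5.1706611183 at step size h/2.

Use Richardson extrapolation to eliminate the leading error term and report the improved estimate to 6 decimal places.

-5.168477

Order 3 gives 2^r = 8 and 2^r − 1 = 7.
8 × (-5.1706611183) = -41.3652889464; subtract (-5.1859489670) → -36.1793399794
Denominator 8 − 1 = 7.
(8 × (-5.1706611183) − (-5.1859489670))/(8 − 1) = -5.1684771399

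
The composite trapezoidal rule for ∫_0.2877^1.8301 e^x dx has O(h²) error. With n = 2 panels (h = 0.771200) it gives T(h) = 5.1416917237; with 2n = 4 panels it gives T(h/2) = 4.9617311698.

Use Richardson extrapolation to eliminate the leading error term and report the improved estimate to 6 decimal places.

The method has order 2: 2^2 = 4.
4·4.9617311698 = 19.8469246792; subtract 5.1416917237 → 14.7052329555
R = 14.7052329555/3 = 4.9017443185
Shift from A(h/2): −0.0599868513.

4.901744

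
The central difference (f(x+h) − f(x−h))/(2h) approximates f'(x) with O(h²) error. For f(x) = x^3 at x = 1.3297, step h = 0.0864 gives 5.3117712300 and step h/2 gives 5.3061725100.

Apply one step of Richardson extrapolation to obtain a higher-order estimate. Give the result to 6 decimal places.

5.304306

Order 2 gives 2^r = 4 and 2^r − 1 = 3.
Weighted: 21.2246900400 − 5.3117712300 = 15.9129188100
Extrapolated: 15.9129188100 / 3 = 5.3043062700
Shift from A(h/2): −0.0018662400.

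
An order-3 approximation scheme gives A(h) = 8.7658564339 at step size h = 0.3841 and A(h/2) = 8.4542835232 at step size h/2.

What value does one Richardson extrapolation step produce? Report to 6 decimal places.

With r = 3 the leading error scales as h^3, so the weight is 2^3 = 8.
8·8.4542835232 = 67.6342681856; subtract 8.7658564339 → 58.8684117517
Divide by 2^3 − 1 = 7.
Extrapolated: 58.8684117517 / 7 = 8.4097731074

8.409773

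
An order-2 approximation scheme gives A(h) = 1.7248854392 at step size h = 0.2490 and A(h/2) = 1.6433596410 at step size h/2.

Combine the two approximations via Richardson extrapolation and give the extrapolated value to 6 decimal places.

1.616184

r = 2: numerator weight 4, denominator 3.
Top: 4(1.6433596410) − (1.7248854392) = 4.8485531248
(4×1.6433596410 − 1.7248854392)/(4 − 1) = 1.6161843749
Gap between inputs: 8.153e-02; correction applied: −0.0271752661.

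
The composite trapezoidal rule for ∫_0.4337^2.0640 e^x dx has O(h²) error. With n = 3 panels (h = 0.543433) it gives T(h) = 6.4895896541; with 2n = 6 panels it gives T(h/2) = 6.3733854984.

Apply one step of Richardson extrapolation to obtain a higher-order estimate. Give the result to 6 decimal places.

r = 2: numerator weight 4, denominator 3.
Difference of the inputs: 6.3733854984 − 6.4895896541 = -0.1162041557
Correction (A(h/2) − A(h))/(4 − 1) = (-0.1162041557)/3 = -0.0387347186
R = A(h/2) + (A(h/2) − A(h))/3 = 6.3733854984 − 0.0387347186 = 6.3346507798

6.334651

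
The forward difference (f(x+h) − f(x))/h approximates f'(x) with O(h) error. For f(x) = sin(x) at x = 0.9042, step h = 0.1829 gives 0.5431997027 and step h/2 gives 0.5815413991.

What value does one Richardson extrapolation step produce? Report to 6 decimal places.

The method has order 1: 2^1 = 2.
Weighted: 1.1630827982 − 0.5431997027 = 0.6198830955
Denominator 2 − 1 = 1.
0.6198830955 ÷ 1 = 0.6198830955
Shift from A(h/2): +0.0383416964.

0.619883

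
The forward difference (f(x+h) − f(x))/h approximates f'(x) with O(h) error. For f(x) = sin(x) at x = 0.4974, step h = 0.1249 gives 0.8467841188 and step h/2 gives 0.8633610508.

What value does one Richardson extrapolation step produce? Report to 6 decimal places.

0.879938

r = 1, so 2^r = 2.
Weighted: 1.7267221016 − 0.8467841188 = 0.8799379828
Extrapolated: 0.8799379828 / 1 = 0.8799379828
Correction |R − A(h/2)| = 1.658e-02; gap |A(h/2) − A(h)| = 1.658e-02.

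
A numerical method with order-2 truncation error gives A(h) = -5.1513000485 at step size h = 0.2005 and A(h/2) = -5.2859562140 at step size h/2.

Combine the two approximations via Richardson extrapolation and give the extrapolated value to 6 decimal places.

With r = 2 the leading error scales as h^2, so the weight is 2^2 = 4.
4 × (-5.2859562140) = -21.1438248560; (-21.1438248560) − (-5.1513000485) = -15.9925248075
Denominator 4 − 1 = 3.
So the Richardson estimate is -5.3308416025.
Gap between inputs: 1.347e-01; correction applied: −0.0448853885.

-5.330842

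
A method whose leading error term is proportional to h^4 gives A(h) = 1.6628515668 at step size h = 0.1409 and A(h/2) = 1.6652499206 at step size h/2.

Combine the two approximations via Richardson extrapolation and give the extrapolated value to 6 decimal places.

Leading term ∝ h^4; use weight 16 = 2^4.
Numerator 16·A(h/2) − A(h) = 16·1.6652499206 − 1.6628515668 = 24.9811471628
Extrapolated: 24.9811471628 / 15 = 1.6654098109

1.665410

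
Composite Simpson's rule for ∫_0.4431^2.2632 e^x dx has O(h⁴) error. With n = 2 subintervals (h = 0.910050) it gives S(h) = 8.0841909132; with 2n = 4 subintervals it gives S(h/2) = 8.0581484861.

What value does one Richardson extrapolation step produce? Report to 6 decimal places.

8.056412

r = 4, so 2^r = 16.
16*8.0581484861 = 128.9303757776; subtract 8.0841909132 → 120.8461848644
Divide by 2^4 − 1 = 15.
R = 120.8461848644/15 = 8.0564123243
Gap between inputs: 2.604e-02; correction applied: −0.0017361618.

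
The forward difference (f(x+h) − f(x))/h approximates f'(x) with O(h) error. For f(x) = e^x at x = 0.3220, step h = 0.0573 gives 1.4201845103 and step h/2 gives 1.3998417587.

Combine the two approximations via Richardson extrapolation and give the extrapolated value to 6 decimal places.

1.379499

r = 1, so 2^r = 2.
2·1.3998417587 = 2.7996835174; 2.7996835174 − 1.4201845103 = 1.3794990071
R = 1.3794990071/1 = 1.3794990071
Shift from A(h/2): −0.0203427516.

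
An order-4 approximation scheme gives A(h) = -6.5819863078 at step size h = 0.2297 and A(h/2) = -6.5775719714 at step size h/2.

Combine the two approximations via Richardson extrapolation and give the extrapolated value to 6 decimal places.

-6.577278

Method order is 4; weight 2^4 = 16.
16·(-6.5775719714) − (-6.5819863078) = -98.6591652346
Divide by 2^4 − 1 = 15.
(16·(-6.5775719714) − (-6.5819863078))/(16 − 1) = -6.5772776823
Gap between inputs: 4.414e-03; correction applied: +0.0002942891.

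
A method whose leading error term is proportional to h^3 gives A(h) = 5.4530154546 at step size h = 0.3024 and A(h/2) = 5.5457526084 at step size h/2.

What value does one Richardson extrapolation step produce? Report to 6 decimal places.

r = 3, so 2^r = 8.
8·5.5457526084 − 5.4530154546 = 38.9130054126
38.9130054126 ÷ 7 = 5.5590007732

5.559001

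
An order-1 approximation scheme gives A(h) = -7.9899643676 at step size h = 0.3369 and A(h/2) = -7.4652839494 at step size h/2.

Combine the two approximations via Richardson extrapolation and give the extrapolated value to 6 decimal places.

-6.940604

The method has order 1: 2^1 = 2.
Top: 2(-7.4652839494) − (-7.9899643676) = -6.9406035312
(-6.9406035312) ÷ 1 = -6.9406035312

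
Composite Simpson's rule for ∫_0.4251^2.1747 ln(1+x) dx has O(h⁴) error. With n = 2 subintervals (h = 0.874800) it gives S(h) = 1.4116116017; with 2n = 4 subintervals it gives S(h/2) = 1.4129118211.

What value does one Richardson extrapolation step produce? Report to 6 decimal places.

The method has order 4: 2^4 = 16.
16×1.4129118211 = 22.6065891376; 22.6065891376 − 1.4116116017 = 21.1949775359
R = 21.1949775359/15 = 1.4129985024

1.412999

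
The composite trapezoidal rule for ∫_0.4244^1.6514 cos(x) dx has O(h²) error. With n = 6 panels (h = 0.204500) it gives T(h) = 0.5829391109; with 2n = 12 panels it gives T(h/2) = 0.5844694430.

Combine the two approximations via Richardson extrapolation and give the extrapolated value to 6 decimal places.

The method has order 2: 2^2 = 4.
4 × 0.5844694430 − 0.5829391109 = 1.7549386611
Divide by 2^2 − 1 = 3.
So the Richardson estimate is 0.5849795537.

0.584980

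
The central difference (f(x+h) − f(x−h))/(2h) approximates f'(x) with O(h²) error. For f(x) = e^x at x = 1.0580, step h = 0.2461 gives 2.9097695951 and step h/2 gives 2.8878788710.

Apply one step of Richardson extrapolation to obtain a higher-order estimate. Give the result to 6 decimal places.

With r = 2 the leading error scales as h^2, so the weight is 2^2 = 4.
Top: 4(2.8878788710) − (2.9097695951) = 8.6417458889
(4*2.8878788710 − 2.9097695951)/(4 − 1) = 2.8805819630
Shift from A(h/2): −0.0072969080.

2.880582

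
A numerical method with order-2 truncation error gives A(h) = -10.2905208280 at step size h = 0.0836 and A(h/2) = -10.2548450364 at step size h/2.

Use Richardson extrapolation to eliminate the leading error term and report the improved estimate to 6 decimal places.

The method has order 2: 2^2 = 4.
4 × (-10.2548450364) = -41.0193801456; (-41.0193801456) − (-10.2905208280) = -30.7288593176
(-30.7288593176) ÷ 3 = -10.2429531059

-10.242953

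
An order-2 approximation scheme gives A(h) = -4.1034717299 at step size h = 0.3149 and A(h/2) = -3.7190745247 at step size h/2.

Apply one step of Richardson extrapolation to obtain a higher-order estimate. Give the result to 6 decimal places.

Order 2 gives 2^r = 4 and 2^r − 1 = 3.
Numerator 4*A(h/2) − A(h) = 4*(-3.7190745247) − (-4.1034717299) = -10.7728263689
Divide by 2^2 − 1 = 3.
Result: -3.5909421230
Correction |R − A(h/2)| = 1.281e-01; gap |A(h/2) − A(h)| = 3.844e-01.

-3.590942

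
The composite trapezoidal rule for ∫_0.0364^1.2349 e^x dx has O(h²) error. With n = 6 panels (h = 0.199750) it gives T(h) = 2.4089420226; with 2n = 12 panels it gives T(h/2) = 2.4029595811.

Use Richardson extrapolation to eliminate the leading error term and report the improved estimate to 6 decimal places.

The method has order 2: 2^2 = 4.
A(h/2) − A(h) = 2.4029595811 − 2.4089420226 = -0.0059824415
Correction (A(h/2) − A(h))/(4 − 1) = (-0.0059824415)/3 = -0.0019941472
R = A(h/2) + (A(h/2) − A(h))/3 = 2.4029595811 − 0.0019941472 = 2.4009654339

2.400965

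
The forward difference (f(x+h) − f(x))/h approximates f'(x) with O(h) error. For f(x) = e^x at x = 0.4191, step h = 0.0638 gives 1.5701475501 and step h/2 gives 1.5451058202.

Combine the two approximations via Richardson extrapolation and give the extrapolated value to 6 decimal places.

r = 1: numerator weight 2, denominator 1.
Top: 2(1.5451058202) − (1.5701475501) = 1.5200640903
Divide by 2^1 − 1 = 1.
1.5200640903 ÷ 1 = 1.5200640903
Shift from A(h/2): −0.0250417299.

1.520064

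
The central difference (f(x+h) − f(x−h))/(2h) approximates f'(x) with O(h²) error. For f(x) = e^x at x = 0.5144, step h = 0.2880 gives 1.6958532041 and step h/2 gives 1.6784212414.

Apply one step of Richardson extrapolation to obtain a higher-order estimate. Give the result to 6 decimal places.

The method has order 2: 2^2 = 4.
Difference of the inputs: 1.6784212414 − 1.6958532041 = -0.0174319627
Divide by 2^2 − 1 = 3: (-0.0174319627)/3 = -0.0058106542
R = A(h/2) + (A(h/2) − A(h))/3 = 1.6784212414 − 0.0058106542 = 1.6726105872
Correction |R − A(h/2)| = 5.811e-03; gap |A(h/2) − A(h)| = 1.743e-02.

1.672611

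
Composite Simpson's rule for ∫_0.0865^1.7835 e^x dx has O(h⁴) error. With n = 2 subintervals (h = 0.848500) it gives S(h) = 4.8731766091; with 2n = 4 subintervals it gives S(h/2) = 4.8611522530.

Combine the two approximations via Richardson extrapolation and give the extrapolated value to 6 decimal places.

Error is O(h^4); halving h shrinks it by 2^4 = 16.
2^4*A(h/2) = 77.7784360480; minus A(h) gives 72.9052594389.
72.9052594389 ÷ 15 = 4.8603506293
Shift from A(h/2): −0.0008016237.

4.860351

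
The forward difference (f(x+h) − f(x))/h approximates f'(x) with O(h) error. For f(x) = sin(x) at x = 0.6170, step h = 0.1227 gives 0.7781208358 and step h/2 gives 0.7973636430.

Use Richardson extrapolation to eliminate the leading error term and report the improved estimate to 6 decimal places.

0.816606

Leading term ∝ h^1; use weight 2 = 2^1.
2^1*A(h/2) = 1.5947272860; minus A(h) gives 0.8166064502.
Denominator 2 − 1 = 1.
Extrapolated: 0.8166064502 / 1 = 0.8166064502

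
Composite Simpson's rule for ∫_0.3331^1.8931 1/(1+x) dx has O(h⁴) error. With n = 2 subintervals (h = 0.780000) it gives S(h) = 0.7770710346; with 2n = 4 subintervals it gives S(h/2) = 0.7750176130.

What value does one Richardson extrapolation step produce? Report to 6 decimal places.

Leading term ∝ h^4; use weight 16 = 2^4.
2^4*A(h/2) = 12.4002818080; minus A(h) gives 11.6232107734.
Denominator 16 − 1 = 15.
Extrapolated: 11.6232107734 / 15 = 0.7748807182
Gap between inputs: 2.053e-03; correction applied: −0.0001368948.

0.774881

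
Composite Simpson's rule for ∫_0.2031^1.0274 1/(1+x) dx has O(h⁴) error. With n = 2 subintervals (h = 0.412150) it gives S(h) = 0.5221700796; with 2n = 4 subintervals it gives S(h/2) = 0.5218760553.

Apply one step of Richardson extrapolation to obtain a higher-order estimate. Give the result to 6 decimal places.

The method has order 4: 2^4 = 16.
A(h/2) − A(h) = 0.5218760553 − 0.5221700796 = -0.0002940243
Correction (A(h/2) − A(h))/(16 − 1) = (-0.0002940243)/15 = -0.0000196016
R = A(h/2) + (A(h/2) − A(h))/15 = 0.5218760553 − 0.0000196016 = 0.5218564537

0.521856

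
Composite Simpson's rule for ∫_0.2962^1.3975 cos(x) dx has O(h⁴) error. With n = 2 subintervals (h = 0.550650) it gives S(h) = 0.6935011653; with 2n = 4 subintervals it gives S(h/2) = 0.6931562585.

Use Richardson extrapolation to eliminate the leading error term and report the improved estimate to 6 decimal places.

With r = 4 the leading error scales as h^4, so the weight is 2^4 = 16.
Weighted: 11.0905001360 − 0.6935011653 = 10.3969989707
10.3969989707 ÷ 15 = 0.6931332647
Gap between inputs: 3.449e-04; correction applied: −0.0000229938.

0.693133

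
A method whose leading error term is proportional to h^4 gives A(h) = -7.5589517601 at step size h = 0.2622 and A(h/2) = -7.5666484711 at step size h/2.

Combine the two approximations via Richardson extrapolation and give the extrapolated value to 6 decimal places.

-7.567162

r = 4, so 2^r = 16.
16×(-7.5666484711) = -121.0663755376; subtract (-7.5589517601) → -113.5074237775
Denominator 16 − 1 = 15.
(-113.5074237775) ÷ 15 = -7.5671615852
Gap between inputs: 7.697e-03; correction applied: −0.0005131141.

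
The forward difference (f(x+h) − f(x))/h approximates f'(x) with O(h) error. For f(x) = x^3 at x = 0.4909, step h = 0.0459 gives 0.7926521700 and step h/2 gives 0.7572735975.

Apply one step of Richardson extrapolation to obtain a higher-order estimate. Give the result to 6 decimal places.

Method order is 1; weight 2^1 = 2.
2^1×A(h/2) = 1.5145471950; minus A(h) gives 0.7218950250.
Denominator 2 − 1 = 1.
Extrapolated: 0.7218950250 / 1 = 0.7218950250
Gap between inputs: 3.538e-02; correction applied: −0.0353785725.

0.721895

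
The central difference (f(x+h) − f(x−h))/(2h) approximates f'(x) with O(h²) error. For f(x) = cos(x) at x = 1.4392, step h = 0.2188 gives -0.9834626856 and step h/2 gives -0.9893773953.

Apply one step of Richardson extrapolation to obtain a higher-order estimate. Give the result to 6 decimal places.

-0.991349

Leading term ∝ h^2; use weight 4 = 2^2.
Numerator 4 × A(h/2) − A(h) = 4 × (-0.9893773953) − (-0.9834626856) = -2.9740468956
Denominator 4 − 1 = 3.
Result: -0.9913489652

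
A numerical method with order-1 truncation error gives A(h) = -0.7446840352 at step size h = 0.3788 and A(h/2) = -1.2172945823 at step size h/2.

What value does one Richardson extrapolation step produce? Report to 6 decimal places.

-1.689905

r = 1: numerator weight 2, denominator 1.
2 × (-1.2172945823) − (-0.7446840352) = -1.6899051294
Denominator 2 − 1 = 1.
(2 × (-1.2172945823) − (-0.7446840352))/(2 − 1) = -1.6899051294
Correction |R − A(h/2)| = 4.726e-01; gap |A(h/2) − A(h)| = 4.726e-01.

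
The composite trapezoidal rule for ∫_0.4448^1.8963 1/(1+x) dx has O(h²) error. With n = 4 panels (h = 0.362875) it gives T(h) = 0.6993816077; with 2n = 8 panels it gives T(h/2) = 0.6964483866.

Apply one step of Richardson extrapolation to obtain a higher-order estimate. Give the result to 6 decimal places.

Order 2 gives 2^r = 4 and 2^r − 1 = 3.
4*0.6964483866 − 0.6993816077 = 2.0864119387
Divide by 2^2 − 1 = 3.
2.0864119387 ÷ 3 = 0.6954706462

0.695471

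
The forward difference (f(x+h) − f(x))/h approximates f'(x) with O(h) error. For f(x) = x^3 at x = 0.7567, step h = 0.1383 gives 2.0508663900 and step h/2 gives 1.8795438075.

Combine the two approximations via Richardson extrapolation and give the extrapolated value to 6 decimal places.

Leading term ∝ h^1; use weight 2 = 2^1.
2×1.8795438075 − 2.0508663900 = 1.7082212250
Divide by 2^1 − 1 = 1.
(2×1.8795438075 − 2.0508663900)/(2 − 1) = 1.7082212250

1.708221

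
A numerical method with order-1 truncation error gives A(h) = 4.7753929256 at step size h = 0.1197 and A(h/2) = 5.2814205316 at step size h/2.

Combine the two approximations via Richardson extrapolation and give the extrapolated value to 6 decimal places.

5.787448

Order 1 gives 2^r = 2 and 2^r − 1 = 1.
Weighted: 10.5628410632 − 4.7753929256 = 5.7874481376
(2 × 5.2814205316 − 4.7753929256)/(2 − 1) = 5.7874481376
Shift from A(h/2): +0.5060276060.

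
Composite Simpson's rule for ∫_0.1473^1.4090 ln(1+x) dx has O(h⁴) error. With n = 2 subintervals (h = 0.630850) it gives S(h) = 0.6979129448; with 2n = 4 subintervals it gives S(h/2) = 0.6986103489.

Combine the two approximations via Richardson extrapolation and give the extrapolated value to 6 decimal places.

0.698657

Order 4 gives 2^r = 16 and 2^r − 1 = 15.
Numerator 16 × A(h/2) − A(h) = 16 × 0.6986103489 − 0.6979129448 = 10.4798526376
(16 × 0.6986103489 − 0.6979129448)/(16 − 1) = 0.6986568425
Shift from A(h/2): +0.0000464936.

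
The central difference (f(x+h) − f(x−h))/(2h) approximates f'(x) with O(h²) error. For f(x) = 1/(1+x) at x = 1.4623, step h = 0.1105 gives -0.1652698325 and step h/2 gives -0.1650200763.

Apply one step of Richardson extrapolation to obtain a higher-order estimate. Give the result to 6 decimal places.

-0.164937

Order 2 gives 2^r = 4 and 2^r − 1 = 3.
Top: 4(-0.1650200763) − (-0.1652698325) = -0.4948104727
Extrapolated: (-0.4948104727) / 3 = -0.1649368242
Gap between inputs: 2.498e-04; correction applied: +0.0000832521.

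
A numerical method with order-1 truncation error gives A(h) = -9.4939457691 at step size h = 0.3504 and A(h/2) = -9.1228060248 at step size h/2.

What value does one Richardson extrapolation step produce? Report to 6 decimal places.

With r = 1 the leading error scales as h^1, so the weight is 2^1 = 2.
Numerator 2*A(h/2) − A(h) = 2*(-9.1228060248) − (-9.4939457691) = -8.7516662805
Denominator 2 − 1 = 1.
Result: -8.7516662805
Shift from A(h/2): +0.3711397443.

-8.751666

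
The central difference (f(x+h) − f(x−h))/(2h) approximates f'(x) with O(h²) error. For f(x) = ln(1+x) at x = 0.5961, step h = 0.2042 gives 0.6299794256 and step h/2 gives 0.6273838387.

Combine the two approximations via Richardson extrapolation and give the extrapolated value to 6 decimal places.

0.626519

Leading term ∝ h^2; use weight 4 = 2^2.
4·0.6273838387 = 2.5095353548; 2.5095353548 − 0.6299794256 = 1.8795559292
Denominator 4 − 1 = 3.
Extrapolated: 1.8795559292 / 3 = 0.6265186431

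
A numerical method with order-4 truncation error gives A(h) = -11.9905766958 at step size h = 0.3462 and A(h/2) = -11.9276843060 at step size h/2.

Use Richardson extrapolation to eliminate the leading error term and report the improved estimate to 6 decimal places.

-11.923491

Method order is 4; weight 2^4 = 16.
16·(-11.9276843060) − (-11.9905766958) = -178.8523722002
Extrapolated: (-178.8523722002) / 15 = -11.9234914800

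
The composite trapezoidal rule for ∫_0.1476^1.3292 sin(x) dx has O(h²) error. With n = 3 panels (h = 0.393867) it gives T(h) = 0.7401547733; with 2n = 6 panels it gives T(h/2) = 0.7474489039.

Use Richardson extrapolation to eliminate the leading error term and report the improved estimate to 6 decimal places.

0.749880

With r = 2 the leading error scales as h^2, so the weight is 2^2 = 4.
Weighted: 2.9897956156 − 0.7401547733 = 2.2496408423
Denominator 4 − 1 = 3.
R = 2.2496408423/3 = 0.7498802808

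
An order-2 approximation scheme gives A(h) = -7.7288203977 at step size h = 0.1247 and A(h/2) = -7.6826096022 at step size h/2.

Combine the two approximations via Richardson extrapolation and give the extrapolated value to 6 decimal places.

Leading term ∝ h^2; use weight 4 = 2^2.
4×(-7.6826096022) = -30.7304384088; (-30.7304384088) − (-7.7288203977) = -23.0016180111
Divide by 2^2 − 1 = 3.
So the Richardson estimate is -7.6672060037.
Correction |R − A(h/2)| = 1.540e-02; gap |A(h/2) − A(h)| = 4.621e-02.

-7.667206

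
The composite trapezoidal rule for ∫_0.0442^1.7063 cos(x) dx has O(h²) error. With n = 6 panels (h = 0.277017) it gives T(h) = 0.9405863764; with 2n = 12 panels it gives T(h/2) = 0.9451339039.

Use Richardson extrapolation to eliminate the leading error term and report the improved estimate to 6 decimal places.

The method has order 2: 2^2 = 4.
4 × 0.9451339039 = 3.7805356156; 3.7805356156 − 0.9405863764 = 2.8399492392
Extrapolated: 2.8399492392 / 3 = 0.9466497464
Correction |R − A(h/2)| = 1.516e-03; gap |A(h/2) − A(h)| = 4.548e-03.

0.946650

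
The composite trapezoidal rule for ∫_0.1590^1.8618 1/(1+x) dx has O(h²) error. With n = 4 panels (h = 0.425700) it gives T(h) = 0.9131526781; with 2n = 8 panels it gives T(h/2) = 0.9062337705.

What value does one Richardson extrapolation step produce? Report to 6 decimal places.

Error is O(h^2); halving h shrinks it by 2^2 = 4.
4×0.9062337705 = 3.6249350820; subtract 0.9131526781 → 2.7117824039
Divide by 2^2 − 1 = 3.
Extrapolated: 2.7117824039 / 3 = 0.9039274680
Gap between inputs: 6.919e-03; correction applied: −0.0023063025.

0.903927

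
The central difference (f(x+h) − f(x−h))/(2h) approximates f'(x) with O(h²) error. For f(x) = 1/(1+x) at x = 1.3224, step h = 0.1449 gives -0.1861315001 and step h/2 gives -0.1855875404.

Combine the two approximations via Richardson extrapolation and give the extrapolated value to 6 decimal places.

r = 2, so 2^r = 4.
4*(-0.1855875404) = -0.7423501616; subtract (-0.1861315001) → -0.5562186615
Divide by 2^2 − 1 = 3.
(-0.5562186615) ÷ 3 = -0.1854062205
Gap between inputs: 5.440e-04; correction applied: +0.0001813199.

-0.185406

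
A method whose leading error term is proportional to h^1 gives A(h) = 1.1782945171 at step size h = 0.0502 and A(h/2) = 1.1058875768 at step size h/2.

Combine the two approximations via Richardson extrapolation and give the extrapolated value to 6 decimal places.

With r = 1 the leading error scales as h^1, so the weight is 2^1 = 2.
A(h/2) − A(h) = 1.1058875768 − 1.1782945171 = -0.0724069403
Divide by 2^1 − 1 = 1: (-0.0724069403)/1 = -0.0724069403
R = A(h/2) + (A(h/2) − A(h))/1 = 1.1058875768 − 0.0724069403 = 1.0334806365

1.033481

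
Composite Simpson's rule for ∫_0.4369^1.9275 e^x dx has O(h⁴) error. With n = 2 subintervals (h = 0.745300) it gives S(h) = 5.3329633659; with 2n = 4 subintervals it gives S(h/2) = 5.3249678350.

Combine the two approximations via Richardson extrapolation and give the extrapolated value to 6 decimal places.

5.324435

Order 4 gives 2^r = 16 and 2^r − 1 = 15.
A(h/2) − A(h) = 5.3249678350 − 5.3329633659 = -0.0079955309
Correction (A(h/2) − A(h))/(16 − 1) = (-0.0079955309)/15 = -0.0005330354
R = A(h/2) + (A(h/2) − A(h))/15 = 5.3249678350 − 0.0005330354 = 5.3244347996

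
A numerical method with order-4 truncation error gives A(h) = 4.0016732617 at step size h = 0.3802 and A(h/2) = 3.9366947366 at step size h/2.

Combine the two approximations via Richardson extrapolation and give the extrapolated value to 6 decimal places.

3.932363

r = 4: numerator weight 16, denominator 15.
Numerator 16 × A(h/2) − A(h) = 16 × 3.9366947366 − 4.0016732617 = 58.9854425239
R = 58.9854425239/15 = 3.9323628349
Shift from A(h/2): −0.0043319017.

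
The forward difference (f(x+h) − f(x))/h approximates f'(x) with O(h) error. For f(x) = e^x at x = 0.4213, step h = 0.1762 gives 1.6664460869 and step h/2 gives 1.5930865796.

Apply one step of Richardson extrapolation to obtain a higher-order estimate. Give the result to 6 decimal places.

1.519727

r = 1, so 2^r = 2.
Weighted: 3.1861731592 − 1.6664460869 = 1.5197270723
(2 × 1.5930865796 − 1.6664460869)/(2 − 1) = 1.5197270723
Shift from A(h/2): −0.0733595073.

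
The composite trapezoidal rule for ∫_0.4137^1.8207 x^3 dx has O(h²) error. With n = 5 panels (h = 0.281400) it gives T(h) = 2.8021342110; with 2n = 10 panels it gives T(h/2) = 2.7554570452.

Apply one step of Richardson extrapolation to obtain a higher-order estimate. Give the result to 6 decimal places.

2.739898

Leading term ∝ h^2; use weight 4 = 2^2.
Weighted: 11.0218281808 − 2.8021342110 = 8.2196939698
Extrapolated: 8.2196939698 / 3 = 2.7398979899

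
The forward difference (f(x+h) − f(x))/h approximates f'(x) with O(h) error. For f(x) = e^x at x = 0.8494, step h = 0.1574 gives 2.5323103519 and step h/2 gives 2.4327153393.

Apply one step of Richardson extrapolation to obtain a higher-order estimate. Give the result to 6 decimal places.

Order 1 gives 2^r = 2 and 2^r − 1 = 1.
Difference of the inputs: 2.4327153393 − 2.5323103519 = -0.0995950126
Correction (A(h/2) − A(h))/(2 − 1) = (-0.0995950126)/1 = -0.0995950126
R = 2.4327153393 − 0.0995950126 = 2.3331203267
Gap between inputs: 9.960e-02; correction applied: −0.0995950126.

2.333120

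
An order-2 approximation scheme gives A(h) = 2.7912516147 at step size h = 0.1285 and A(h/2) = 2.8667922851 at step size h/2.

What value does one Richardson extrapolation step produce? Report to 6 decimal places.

Leading term ∝ h^2; use weight 4 = 2^2.
4×2.8667922851 − 2.7912516147 = 8.6759175257
Divide by 2^2 − 1 = 3.
8.6759175257 ÷ 3 = 2.8919725086

2.891973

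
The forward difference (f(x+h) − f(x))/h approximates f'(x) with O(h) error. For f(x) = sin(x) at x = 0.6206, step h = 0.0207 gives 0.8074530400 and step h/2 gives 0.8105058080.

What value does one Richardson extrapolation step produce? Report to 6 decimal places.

Error is O(h^1); halving h shrinks it by 2^1 = 2.
A(h/2) − A(h) = 0.8105058080 − 0.8074530400 = 0.0030527680
Divide by 2^1 − 1 = 1: 0.0030527680/1 = 0.0030527680
R = 0.8105058080 + 0.0030527680 = 0.8135585760

0.813559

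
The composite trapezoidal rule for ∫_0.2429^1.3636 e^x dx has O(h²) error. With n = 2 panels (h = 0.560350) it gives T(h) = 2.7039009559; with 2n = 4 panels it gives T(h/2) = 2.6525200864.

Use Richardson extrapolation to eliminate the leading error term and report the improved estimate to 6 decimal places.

With r = 2 the leading error scales as h^2, so the weight is 2^2 = 4.
Difference of the inputs: 2.6525200864 − 2.7039009559 = -0.0513808695
Correction (A(h/2) − A(h))/(4 − 1) = (-0.0513808695)/3 = -0.0171269565
R = 2.6525200864 − 0.0171269565 = 2.6353931299
Gap between inputs: 5.138e-02; correction applied: −0.0171269565.

2.635393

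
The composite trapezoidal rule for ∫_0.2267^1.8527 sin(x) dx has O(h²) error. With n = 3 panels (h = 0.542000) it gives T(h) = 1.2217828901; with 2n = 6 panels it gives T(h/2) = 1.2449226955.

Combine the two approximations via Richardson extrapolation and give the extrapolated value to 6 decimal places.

The method has order 2: 2^2 = 4.
Numerator 4·A(h/2) − A(h) = 4·1.2449226955 − 1.2217828901 = 3.7579078919
(4·1.2449226955 − 1.2217828901)/(4 − 1) = 1.2526359640
Gap between inputs: 2.314e-02; correction applied: +0.0077132685.

1.252636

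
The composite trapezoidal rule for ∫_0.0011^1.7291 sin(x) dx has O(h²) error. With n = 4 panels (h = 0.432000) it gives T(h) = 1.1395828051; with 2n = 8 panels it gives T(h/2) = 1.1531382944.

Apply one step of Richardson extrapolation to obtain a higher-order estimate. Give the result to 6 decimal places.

1.157657

Method order is 2; weight 2^2 = 4.
Top: 4(1.1531382944) − (1.1395828051) = 3.4729703725
(4*1.1531382944 − 1.1395828051)/(4 − 1) = 1.1576567908
Shift from A(h/2): +0.0045184964.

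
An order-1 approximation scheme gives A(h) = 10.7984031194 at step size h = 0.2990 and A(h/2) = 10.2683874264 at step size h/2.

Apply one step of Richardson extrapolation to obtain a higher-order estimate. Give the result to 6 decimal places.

The method has order 1: 2^1 = 2.
A(h/2) − A(h) = 10.2683874264 − 10.7984031194 = -0.5300156930
Correction (A(h/2) − A(h))/(2 − 1) = (-0.5300156930)/1 = -0.5300156930
R = A(h/2) + (A(h/2) − A(h))/1 = 10.2683874264 − 0.5300156930 = 9.7383717334

9.738372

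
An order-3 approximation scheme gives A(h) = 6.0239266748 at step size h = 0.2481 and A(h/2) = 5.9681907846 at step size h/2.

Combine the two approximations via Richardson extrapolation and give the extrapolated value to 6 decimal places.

r = 3: numerator weight 8, denominator 7.
Numerator 8×A(h/2) − A(h) = 8×5.9681907846 − 6.0239266748 = 41.7215996020
Denominator 8 − 1 = 7.
So the Richardson estimate is 5.9602285146.
Shift from A(h/2): −0.0079622700.

5.960229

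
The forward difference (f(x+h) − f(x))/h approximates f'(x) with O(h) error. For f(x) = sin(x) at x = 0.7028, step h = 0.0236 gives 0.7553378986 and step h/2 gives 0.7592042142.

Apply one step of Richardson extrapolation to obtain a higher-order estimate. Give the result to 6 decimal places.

0.763071

The method has order 1: 2^1 = 2.
2^1*A(h/2) = 1.5184084284; minus A(h) gives 0.7630705298.
Divide by 2^1 − 1 = 1.
Result: 0.7630705298
Gap between inputs: 3.866e-03; correction applied: +0.0038663156.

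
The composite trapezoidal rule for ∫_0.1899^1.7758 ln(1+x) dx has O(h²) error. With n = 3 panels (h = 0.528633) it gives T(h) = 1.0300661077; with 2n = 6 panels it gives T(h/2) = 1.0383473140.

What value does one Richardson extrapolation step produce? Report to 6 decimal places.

1.041108

r = 2: numerator weight 4, denominator 3.
4·1.0383473140 = 4.1533892560; subtract 1.0300661077 → 3.1233231483
(4·1.0383473140 − 1.0300661077)/(4 − 1) = 1.0411077161
Shift from A(h/2): +0.0027604021.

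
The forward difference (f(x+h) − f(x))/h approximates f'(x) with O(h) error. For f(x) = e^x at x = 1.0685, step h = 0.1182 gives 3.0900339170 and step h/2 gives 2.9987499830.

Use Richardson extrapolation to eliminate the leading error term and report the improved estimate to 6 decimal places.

Error is O(h^1); halving h shrinks it by 2^1 = 2.
2×2.9987499830 = 5.9974999660; subtract 3.0900339170 → 2.9074660490
Divide by 2^1 − 1 = 1.
R = 2.9074660490/1 = 2.9074660490

2.907466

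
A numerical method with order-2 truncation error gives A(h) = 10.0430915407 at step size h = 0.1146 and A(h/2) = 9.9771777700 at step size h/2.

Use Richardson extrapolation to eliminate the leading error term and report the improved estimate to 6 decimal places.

With r = 2 the leading error scales as h^2, so the weight is 2^2 = 4.
Difference of the inputs: 9.9771777700 − 10.0430915407 = -0.0659137707
Divide by 2^2 − 1 = 3: (-0.0659137707)/3 = -0.0219712569
R = A(h/2) + (A(h/2) − A(h))/3 = 9.9771777700 − 0.0219712569 = 9.9552065131
Gap between inputs: 6.591e-02; correction applied: −0.0219712569.

9.955207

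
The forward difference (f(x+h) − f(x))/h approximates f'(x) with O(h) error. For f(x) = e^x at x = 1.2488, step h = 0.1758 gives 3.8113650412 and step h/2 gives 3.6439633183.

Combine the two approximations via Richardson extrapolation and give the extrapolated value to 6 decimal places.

r = 1, so 2^r = 2.
2 × 3.6439633183 − 3.8113650412 = 3.4765615954
Divide by 2^1 − 1 = 1.
Extrapolated: 3.4765615954 / 1 = 3.4765615954
Gap between inputs: 1.674e-01; correction applied: −0.1674017229.

3.476562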